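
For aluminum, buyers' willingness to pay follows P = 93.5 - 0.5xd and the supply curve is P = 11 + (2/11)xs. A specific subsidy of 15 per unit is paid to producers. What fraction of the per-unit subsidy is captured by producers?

Pre-subsidy: 93.5 - 0.5x = 11 + (2/11)x gives x* = 121 and P* = 33.
With the subsidy, sellers receive Ps = Pb + 15 for each unit, where Pb is the price buyers pay.
On the curves, Pb = 93.5 - 0.5x and Ps = 11 + (2/11)x; the wedge Ps − Pb = 15 gives 11 + (2/11)x − (93.5 - 0.5x) = 15, so x' = 143.
Then Pb = 93.5 − 0.5·143 = 22 and Ps = 11 + (2/11)·143 = 37.
Buyers' price falls by P* − Pb = 33 − 22 = 11; sellers' price rises by Ps − P* = 37 − 33 = 4.
So producers capture 4/15 = 4/15 of each unit of subsidy.

Producer share = 4/15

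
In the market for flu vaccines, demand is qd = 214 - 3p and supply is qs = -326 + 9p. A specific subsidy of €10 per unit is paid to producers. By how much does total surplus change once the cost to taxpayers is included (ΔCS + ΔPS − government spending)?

Net change in total surplus = -€112.5

Pre-subsidy: 214 - 3p = -326 + 9p gives p* = 45, q* = 79.
With the subsidy, sellers receive ps = pb + 10 for each unit, where pb is the price buyers pay.
Supply in terms of pb becomes qs = -326 + 9(pb + 10) = -236 + 9pb. Setting this equal to demand: 214 - 3pb = -236 + 9pb, so pb = 37.5.
Sellers receive ps = 37.5 + 10 = 47.5; q' = 214 − 3·37.5 = 101.5.
ΔCS = ½(79 + 101.5)(45 − 37.5) = 676.875; ΔPS = ½(79 + 101.5)(47.5 − 45) = 225.625.
Government spending = 10 × 101.5 = 1015.
Net change = 676.875 + 225.625 − 1015 = -112.5. The loss equals the DWL triangle ½·10·22.5.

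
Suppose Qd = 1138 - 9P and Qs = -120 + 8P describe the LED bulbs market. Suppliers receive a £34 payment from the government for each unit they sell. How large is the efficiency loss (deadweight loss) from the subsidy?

Pre-subsidy: 1138 - 9P = -120 + 8P gives P* = 74, Q* = 472.
With the subsidy, sellers receive Ps = Pb + 34 for each unit, where Pb is the price buyers pay.
Supply in terms of Pb becomes Qs = -120 + 8(Pb + 34) = 152 + 8Pb. Setting this equal to demand: 1138 - 9Pb = 152 + 8Pb, so Pb = 58.
Sellers receive Ps = 58 + 34 = 92; Q' = 1138 − 9·58 = 616.
The subsidy expands output by 616 − 472 = 144 past the efficient level; on those units the gap between marginal cost and willingness to pay runs from 0 up to 34.
DWL = ½ × 34 × 144 = 2448.

Deadweight loss = £2448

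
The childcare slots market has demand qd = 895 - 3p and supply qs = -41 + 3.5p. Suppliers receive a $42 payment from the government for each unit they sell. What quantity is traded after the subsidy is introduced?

Pre-subsidy: 895 - 3p = -41 + 3.5p gives p* = 144, q* = 463.
With the subsidy, sellers receive ps = pb + 42 for each unit, where pb is the price buyers pay.
Supply in terms of pb becomes qs = -41 + 3.5(pb + 42) = 106 + 3.5pb. Setting this equal to demand: 895 - 3pb = 106 + 3.5pb, so pb = 1578/13.
Sellers receive ps = 1578/13 + 42 = 2124/13; q' = 895 − 3·(1578/13) = 6901/13.

q' = 6901/13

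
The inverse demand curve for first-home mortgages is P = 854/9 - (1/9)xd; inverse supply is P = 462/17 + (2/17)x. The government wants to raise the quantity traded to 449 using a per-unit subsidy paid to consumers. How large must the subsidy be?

Required subsidy s = 35 per unit

At x = 449, from the demand curve buyers pay Pb = 854/9 − (1/9)·449 = 45; from the supply curve sellers need Ps = 462/17 + (2/17)·449 = 80.
The subsidy must fill the gap: s = Ps − Pb = 80 − 45 = 35.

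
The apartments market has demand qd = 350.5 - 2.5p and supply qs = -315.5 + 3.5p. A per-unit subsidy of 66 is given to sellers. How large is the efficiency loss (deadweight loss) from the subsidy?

Pre-subsidy: 350.5 - 2.5p = -315.5 + 3.5p gives p* = 111, q* = 73.
With the subsidy, sellers receive ps = pb + 66 for each unit, where pb is the price buyers pay.
Supply in terms of pb becomes qs = -315.5 + 3.5(pb + 66) = -84.5 + 3.5pb. Setting this equal to demand: 350.5 - 2.5pb = -84.5 + 3.5pb, so pb = 72.5.
Sellers receive ps = 72.5 + 66 = 138.5; q' = 350.5 − 2.5·72.5 = 169.25.
The subsidy expands output by 169.25 − 73 = 96.25 past the efficient level; on those units the gap between marginal cost and willingness to pay runs from 0 up to 66.
DWL = ½ × 66 × 96.25 = 3176.25.

Deadweight loss = 3176.25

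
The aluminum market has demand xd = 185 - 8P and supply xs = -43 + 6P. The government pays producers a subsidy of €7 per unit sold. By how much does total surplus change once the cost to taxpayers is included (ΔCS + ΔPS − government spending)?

Net change in total surplus = -€84

Pre-subsidy: 185 - 8P = -43 + 6P gives P* = 114/7, x* = 383/7.
With the subsidy, sellers receive Ps = Pb + 7 for each unit, where Pb is the price buyers pay.
Supply in terms of Pb becomes xs = -43 + 6(Pb + 7) = -1 + 6Pb. Setting this equal to demand: 185 - 8Pb = -1 + 6Pb, so Pb = 93/7.
Sellers receive Ps = 93/7 + 7 = 142/7; x' = 185 − 8·(93/7) = 551/7.
ΔCS = ½(383/7 + 551/7)(114/7 − 93/7) = 1401/7; ΔPS = ½(383/7 + 551/7)(142/7 − 114/7) = 1868/7.
Government spending = 7 × 551/7 = 551.
Net change = 1401/7 + 1868/7 − 551 = -84. The loss equals the DWL triangle ½·7·24.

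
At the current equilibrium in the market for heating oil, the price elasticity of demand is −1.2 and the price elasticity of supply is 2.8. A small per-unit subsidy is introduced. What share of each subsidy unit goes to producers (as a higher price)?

Producer share = 0.3

For a small subsidy around the equilibrium, the benefit split depends on the relative slopes, which at a point are proportional to the elasticities.
Buyer share = εs/(εs + |εd|) = 2.8/(2.8 + 1.2) = 0.7; seller share = |εd|/(εs + |εd|) = 0.3.
So producers capture 0.3 of the subsidy.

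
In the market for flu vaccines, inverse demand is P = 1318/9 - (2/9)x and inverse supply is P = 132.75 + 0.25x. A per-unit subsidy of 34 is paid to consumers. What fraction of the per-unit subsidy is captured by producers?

Pre-subsidy: 1318/9 - (2/9)x = 132.75 + 0.25x gives x* = 29 and P* = 140.
With the rebate, buyers effectively pay Pb = Ps − 34, where Ps is the price sellers receive.
On the curves, Pb = 1318/9 - (2/9)x and Ps = 132.75 + 0.25x; the wedge Ps − Pb = 34 gives 132.75 + 0.25x − (1318/9 - (2/9)x) = 34, so x' = 101.
Then Pb = 1318/9 − (2/9)·101 = 124 and Ps = 132.75 + 0.25·101 = 158.
Buyers' price falls by P* − Pb = 140 − 124 = 16; sellers' price rises by Ps − P* = 158 − 140 = 18.
So producers capture 18/34 = 9/17 of each unit of subsidy.

Producer share = 9/17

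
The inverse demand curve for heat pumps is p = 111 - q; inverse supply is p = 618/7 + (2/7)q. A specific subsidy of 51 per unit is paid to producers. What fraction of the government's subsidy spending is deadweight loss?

DWL / government spending = 119/344

Pre-subsidy: 111 - q = 618/7 + (2/7)q gives q* = 53/3 and p* = 280/3.
With the subsidy, sellers receive ps = pb + 51 for each unit, where pb is the price buyers pay.
On the curves, pb = 111 - q and ps = 618/7 + (2/7)q; the wedge ps − pb = 51 gives 618/7 + (2/7)q − (111 - q) = 51, so q' = 172/3.
Then pb = 111 − 1·(172/3) = 161/3 and ps = 618/7 + (2/7)·(172/3) = 314/3.
ΔCS = ½(53/3 + 172/3)(280/3 − 161/3) = 1487.5; ΔPS = ½(53/3 + 172/3)(314/3 − 280/3) = 425.
Government spending = 51 × 172/3 = 2924.
DWL = ½ × 51 × (172/3 − 53/3) = 1011.5; fraction = 1011.5 / 2924 = 119/344.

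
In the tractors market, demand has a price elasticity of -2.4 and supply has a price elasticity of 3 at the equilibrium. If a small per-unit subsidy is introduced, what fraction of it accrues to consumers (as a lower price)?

Consumer share = 5/9

For a small subsidy around the equilibrium, the benefit split depends on the relative slopes, which at a point are proportional to the elasticities.
Buyer share = εs/(εs + |εd|) = 3/(3 + 2.4) = 5/9; seller share = |εd|/(εs + |εd|) = 4/9.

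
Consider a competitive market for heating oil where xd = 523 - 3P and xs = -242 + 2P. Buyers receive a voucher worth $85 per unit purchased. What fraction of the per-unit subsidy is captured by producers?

Producer share = 0.6

Pre-subsidy: 523 - 3P = -242 + 2P gives P* = 153, x* = 64.
With the rebate, buyers effectively pay Pb = Ps − 85, where Ps is the price sellers receive.
Demand in terms of Ps becomes xd = 523 − 3(Ps − 85) = 778 - 3Ps. Setting this equal to supply: 778 - 3Ps = -242 + 2Ps, so Ps = 204.
Buyers pay Pb = 204 − 85 = 119; x' = -242 + 2·204 = 166.
Buyers' price falls by P* − Pb = 153 − 119 = 34; sellers' price rises by Ps − P* = 204 − 153 = 51.
So producers capture 51/85 = 0.6 of each unit of subsidy.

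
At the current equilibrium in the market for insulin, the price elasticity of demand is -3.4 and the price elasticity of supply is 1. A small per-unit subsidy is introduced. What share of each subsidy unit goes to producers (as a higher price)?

Producer share = 17/22

For a small subsidy around the equilibrium, the benefit split depends on the relative slopes, which at a point are proportional to the elasticities.
Buyer share = εs/(εs + |εd|) = 1/(1 + 3.4) = 5/22; seller share = |εd|/(εs + |εd|) = 17/22.
So producers capture 17/22 of the subsidy.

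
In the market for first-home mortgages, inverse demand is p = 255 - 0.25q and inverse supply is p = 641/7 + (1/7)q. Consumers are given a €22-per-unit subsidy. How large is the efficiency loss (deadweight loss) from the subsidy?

Pre-subsidy: 255 - 0.25q = 641/7 + (1/7)q gives q* = 416 and p* = 151.
With the rebate, buyers effectively pay pb = ps − 22, where ps is the price sellers receive.
On the curves, pb = 255 - 0.25q and ps = 641/7 + (1/7)q; the wedge ps − pb = 22 gives 641/7 + (1/7)q − (255 - 0.25q) = 22, so q' = 472.
Then pb = 255 − 0.25·472 = 137 and ps = 641/7 + (1/7)·472 = 159.
The subsidy expands output by 472 − 416 = 56 past the efficient level; on those units the gap between marginal cost and willingness to pay runs from 0 up to 22.
DWL = ½ × 22 × 56 = 616.

Deadweight loss = €616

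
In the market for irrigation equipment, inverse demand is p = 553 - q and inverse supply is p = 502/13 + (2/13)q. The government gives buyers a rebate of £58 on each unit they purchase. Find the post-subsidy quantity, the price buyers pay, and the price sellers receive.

q' = 7441/15; buyers pay 854/15; sellers receive 1724/15

Pre-subsidy: 553 - q = 502/13 + (2/13)q gives q* = 445.8 and p* = 107.2.
With the rebate, buyers effectively pay pb = ps − 58, where ps is the price sellers receive.
On the curves, pb = 553 - q and ps = 502/13 + (2/13)q; the wedge ps − pb = 58 gives 502/13 + (2/13)q − (553 - q) = 58, so q' = 7441/15.
Then pb = 553 − 1·(7441/15) = 854/15 and ps = 502/13 + (2/13)·(7441/15) = 1724/15.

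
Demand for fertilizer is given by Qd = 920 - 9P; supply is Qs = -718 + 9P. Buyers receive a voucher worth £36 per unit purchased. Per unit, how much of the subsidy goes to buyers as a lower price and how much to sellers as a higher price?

Pre-subsidy: 920 - 9P = -718 + 9P gives P* = 91, Q* = 101.
With the rebate, buyers effectively pay Pb = Ps − 36, where Ps is the price sellers receive.
Demand in terms of Ps becomes Qd = 920 − 9(Ps − 36) = 1244 - 9Ps. Setting this equal to supply: 1244 - 9Ps = -718 + 9Ps, so Ps = 109.
Buyers pay Pb = 109 − 36 = 73; Q' = -718 + 9·109 = 263.
Buyers' price falls by P* − Pb = 91 − 73 = 18; sellers' price rises by Ps − P* = 109 − 91 = 18.

Buyers gain £18 per unit; sellers gain £18 per unit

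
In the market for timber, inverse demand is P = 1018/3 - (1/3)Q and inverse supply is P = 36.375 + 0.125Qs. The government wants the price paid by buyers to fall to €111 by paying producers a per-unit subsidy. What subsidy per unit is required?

Required subsidy s = €11 per unit

At a buyer price of 111, quantity demanded is 1018 − 3·111 = 685.
Sellers supply 685 only when they receive Ps = 36.375 + 0.125·685 = 122.
s = Ps − Pb = 122 − 111 = 11.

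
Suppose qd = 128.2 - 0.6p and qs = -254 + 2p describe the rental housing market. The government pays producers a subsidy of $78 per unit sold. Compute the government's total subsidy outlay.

Government cost = $5928

Pre-subsidy: 128.2 - 0.6p = -254 + 2p gives p* = 147, q* = 40.
With the subsidy, sellers receive ps = pb + 78 for each unit, where pb is the price buyers pay.
Supply in terms of pb becomes qs = -254 + 2(pb + 78) = -98 + 2pb. Setting this equal to demand: 128.2 - 0.6pb = -98 + 2pb, so pb = 87.
Sellers receive ps = 87 + 78 = 165; q' = 128.2 − 0.6·87 = 76.
Government outlay = subsidy × quantity = 78 × 76 = 5928.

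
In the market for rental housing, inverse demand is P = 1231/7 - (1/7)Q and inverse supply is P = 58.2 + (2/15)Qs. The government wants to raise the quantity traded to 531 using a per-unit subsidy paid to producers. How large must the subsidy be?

At Q = 531, from the demand curve buyers pay Pb = 1231/7 − (1/7)·531 = 100; from the supply curve sellers need Ps = 58.2 + (2/15)·531 = 129.
The subsidy must fill the gap: s = Ps − Pb = 129 − 100 = 29.

Required subsidy s = 29 per unit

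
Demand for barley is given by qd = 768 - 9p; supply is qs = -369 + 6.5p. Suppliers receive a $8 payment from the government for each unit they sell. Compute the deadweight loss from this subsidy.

Deadweight loss = 3744/31

Pre-subsidy: 768 - 9p = -369 + 6.5p gives p* = 2274/31, q* = 3342/31.
With the subsidy, sellers receive ps = pb + 8 for each unit, where pb is the price buyers pay.
Supply in terms of pb becomes qs = -369 + 6.5(pb + 8) = -317 + 6.5pb. Setting this equal to demand: 768 - 9pb = -317 + 6.5pb, so pb = 70.
Sellers receive ps = 70 + 8 = 78; q' = 768 − 9·70 = 138.
The subsidy expands output by 138 − 3342/31 = 936/31 past the efficient level; on those units the gap between marginal cost and willingness to pay runs from 0 up to 8.
DWL = ½ × 8 × 936/31 = 3744/31.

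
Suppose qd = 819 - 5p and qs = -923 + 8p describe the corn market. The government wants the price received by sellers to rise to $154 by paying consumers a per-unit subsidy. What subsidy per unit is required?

At a seller price of 154, quantity supplied is -923 + 8·154 = 309.
Buyers absorb 309 only when they pay pb with 819 − 5·pb = 309, i.e. pb = 102.
s = ps − pb = 154 − 102 = 52.

Required subsidy s = $52 per unit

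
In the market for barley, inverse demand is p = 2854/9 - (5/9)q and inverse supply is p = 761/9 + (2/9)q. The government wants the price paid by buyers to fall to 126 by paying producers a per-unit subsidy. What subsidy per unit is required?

Required subsidy s = 35 per unit

At a buyer price of 126, quantity demanded is 570.8 − 1.8·126 = 344.
Sellers supply 344 only when they receive ps = 761/9 + (2/9)·344 = 161.
s = ps − pb = 161 − 126 = 35.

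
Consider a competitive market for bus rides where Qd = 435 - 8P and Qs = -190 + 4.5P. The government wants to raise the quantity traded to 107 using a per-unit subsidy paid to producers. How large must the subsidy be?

Required subsidy s = 25 per unit

At Q = 107, invert demand for the buyer price: Pb = (435 − 107)/8 = 41; invert supply for the seller price: Ps = (107 − (-190))/4.5 = 66.
The subsidy must fill the gap: s = Ps − Pb = 66 − 41 = 25.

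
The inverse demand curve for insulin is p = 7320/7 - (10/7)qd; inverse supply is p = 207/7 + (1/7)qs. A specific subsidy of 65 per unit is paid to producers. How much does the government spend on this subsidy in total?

Pre-subsidy: 7320/7 - (10/7)q = 207/7 + (1/7)q gives q* = 7113/11 and p* = 9390/77.
With the subsidy, sellers receive ps = pb + 65 for each unit, where pb is the price buyers pay.
On the curves, pb = 7320/7 - (10/7)q and ps = 207/7 + (1/7)q; the wedge ps − pb = 65 gives 207/7 + (1/7)q − (7320/7 - (10/7)q) = 65, so q' = 688.
Then pb = 7320/7 − (10/7)·688 = 440/7 and ps = 207/7 + (1/7)·688 = 895/7.
Government outlay = subsidy × quantity = 65 × 688 = 44720.

Government cost = 44720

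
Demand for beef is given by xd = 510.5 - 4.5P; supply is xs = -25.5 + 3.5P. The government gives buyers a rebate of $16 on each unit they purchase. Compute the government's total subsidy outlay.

Government cost = $3848

Pre-subsidy: 510.5 - 4.5P = -25.5 + 3.5P gives P* = 67, x* = 209.
With the rebate, buyers effectively pay Pb = Ps − 16, where Ps is the price sellers receive.
Demand in terms of Ps becomes xd = 510.5 − 4.5(Ps − 16) = 582.5 - 4.5Ps. Setting this equal to supply: 582.5 - 4.5Ps = -25.5 + 3.5Ps, so Ps = 76.
Buyers pay Pb = 76 − 16 = 60; x' = -25.5 + 3.5·76 = 240.5.
Government outlay = subsidy × quantity = 16 × 240.5 = 3848.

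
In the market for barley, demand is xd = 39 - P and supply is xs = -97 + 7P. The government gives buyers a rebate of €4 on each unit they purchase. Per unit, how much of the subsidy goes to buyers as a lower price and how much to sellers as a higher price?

Pre-subsidy: 39 - P = -97 + 7P gives P* = 17, x* = 22.
With the rebate, buyers effectively pay Pb = Ps − 4, where Ps is the price sellers receive.
Demand in terms of Ps becomes xd = 39 − 1(Ps − 4) = 43 - Ps. Setting this equal to supply: 43 - Ps = -97 + 7Ps, so Ps = 17.5.
Buyers pay Pb = 17.5 − 4 = 13.5; x' = -97 + 7·17.5 = 25.5.
Buyers' price falls by P* − Pb = 17 − 13.5 = 3.5; sellers' price rises by Ps − P* = 17.5 − 17 = 0.5.

Buyers gain €3.5 per unit; sellers gain €0.5 per unit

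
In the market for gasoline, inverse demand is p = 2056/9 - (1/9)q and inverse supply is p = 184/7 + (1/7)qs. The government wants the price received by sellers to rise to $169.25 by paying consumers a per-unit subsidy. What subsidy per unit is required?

Required subsidy s = $52 per unit

At a seller price of 169.25, quantity supplied is -184 + 7·169.25 = 1000.75.
Buyers absorb 1000.75 only when they pay pb = 2056/9 − (1/9)·1000.75 = 117.25.
s = ps − pb = 169.25 − 117.25 = 52.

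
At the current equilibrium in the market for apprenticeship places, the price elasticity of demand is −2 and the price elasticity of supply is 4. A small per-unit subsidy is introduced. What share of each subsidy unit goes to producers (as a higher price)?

For a small subsidy around the equilibrium, the benefit split depends on the relative slopes, which at a point are proportional to the elasticities.
Buyer share = εs/(εs + |εd|) = 4/(4 + 2) = 2/3; seller share = |εd|/(εs + |εd|) = 1/3.
So producers capture 1/3 of the subsidy.

Producer share = 1/3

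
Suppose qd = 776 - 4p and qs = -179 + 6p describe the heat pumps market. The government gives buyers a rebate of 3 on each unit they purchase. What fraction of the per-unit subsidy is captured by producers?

Pre-subsidy: 776 - 4p = -179 + 6p gives p* = 95.5, q* = 394.
With the rebate, buyers effectively pay pb = ps − 3, where ps is the price sellers receive.
Demand in terms of ps becomes qd = 776 − 4(ps − 3) = 788 - 4ps. Setting this equal to supply: 788 - 4ps = -179 + 6ps, so ps = 96.7.
Buyers pay pb = 96.7 − 3 = 93.7; q' = -179 + 6·96.7 = 401.2.
Buyers' price falls by p* − pb = 95.5 − 93.7 = 1.8; sellers' price rises by ps − p* = 96.7 − 95.5 = 1.2.
So producers capture 1.2/3 = 0.4 of each unit of subsidy.

Producer share = 0.4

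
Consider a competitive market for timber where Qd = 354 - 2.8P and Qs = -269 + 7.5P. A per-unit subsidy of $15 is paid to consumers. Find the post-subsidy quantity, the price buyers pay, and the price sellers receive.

Pre-subsidy: 354 - 2.8P = -269 + 7.5P gives P* = 6230/103, Q* = 19018/103.
With the rebate, buyers effectively pay Pb = Ps − 15, where Ps is the price sellers receive.
Demand in terms of Ps becomes Qd = 354 − 2.8(Ps − 15) = 396 - 2.8Ps. Setting this equal to supply: 396 - 2.8Ps = -269 + 7.5Ps, so Ps = 6650/103.
Buyers pay Pb = 6650/103 − 15 = 5105/103; Q' = -269 + 7.5·(6650/103) = 22168/103.

Q' = 22168/103; buyers pay 5105/103; sellers receive 6650/103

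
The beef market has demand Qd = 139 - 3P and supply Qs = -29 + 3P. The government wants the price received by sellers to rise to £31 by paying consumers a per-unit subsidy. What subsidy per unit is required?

At a seller price of 31, quantity supplied is -29 + 3·31 = 64.
Buyers absorb 64 only when they pay Pb with 139 − 3·Pb = 64, i.e. Pb = 25.
s = Ps − Pb = 31 − 25 = 6.

Required subsidy s = £6 per unit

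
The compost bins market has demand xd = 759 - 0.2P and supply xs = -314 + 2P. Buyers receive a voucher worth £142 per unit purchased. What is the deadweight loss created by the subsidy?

Deadweight loss = 20164/11

Pre-subsidy: 759 - 0.2P = -314 + 2P gives P* = 5365/11, x* = 7276/11.
With the rebate, buyers effectively pay Pb = Ps − 142, where Ps is the price sellers receive.
Demand in terms of Ps becomes xd = 759 − 0.2(Ps − 142) = 787.4 - 0.2Ps. Setting this equal to supply: 787.4 - 0.2Ps = -314 + 2Ps, so Ps = 5507/11.
Buyers pay Pb = 5507/11 − 142 = 3945/11; x' = -314 + 2·(5507/11) = 7560/11.
The subsidy expands output by 7560/11 − 7276/11 = 284/11 past the efficient level; on those units the gap between marginal cost and willingness to pay runs from 0 up to 142.
DWL = ½ × 142 × 284/11 = 20164/11.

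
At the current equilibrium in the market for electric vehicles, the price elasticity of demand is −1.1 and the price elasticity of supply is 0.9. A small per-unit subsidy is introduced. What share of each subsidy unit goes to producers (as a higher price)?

For a small subsidy around the equilibrium, the benefit split depends on the relative slopes, which at a point are proportional to the elasticities.
Buyer share = εs/(εs + |εd|) = 0.9/(0.9 + 1.1) = 0.45; seller share = |εd|/(εs + |εd|) = 0.55.
So producers capture 0.55 of the subsidy.

Producer share = 0.55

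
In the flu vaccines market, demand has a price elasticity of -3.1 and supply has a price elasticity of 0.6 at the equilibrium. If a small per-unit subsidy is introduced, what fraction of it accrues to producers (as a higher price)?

For a small subsidy around the equilibrium, the benefit split depends on the relative slopes, which at a point are proportional to the elasticities.
Buyer share = εs/(εs + |εd|) = 0.6/(0.6 + 3.1) = 6/37; seller share = |εd|/(εs + |εd|) = 31/37.
So producers capture 31/37 of the subsidy.

Producer share = 31/37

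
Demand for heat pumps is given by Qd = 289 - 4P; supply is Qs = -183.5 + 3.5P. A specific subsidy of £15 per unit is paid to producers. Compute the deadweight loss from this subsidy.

Deadweight loss = £210

Pre-subsidy: 289 - 4P = -183.5 + 3.5P gives P* = 63, Q* = 37.
With the subsidy, sellers receive Ps = Pb + 15 for each unit, where Pb is the price buyers pay.
Supply in terms of Pb becomes Qs = -183.5 + 3.5(Pb + 15) = -131 + 3.5Pb. Setting this equal to demand: 289 - 4Pb = -131 + 3.5Pb, so Pb = 56.
Sellers receive Ps = 56 + 15 = 71; Q' = 289 − 4·56 = 65.
The subsidy expands output by 65 − 37 = 28 past the efficient level; on those units the gap between marginal cost and willingness to pay runs from 0 up to 15.
DWL = ½ × 15 × 28 = 210.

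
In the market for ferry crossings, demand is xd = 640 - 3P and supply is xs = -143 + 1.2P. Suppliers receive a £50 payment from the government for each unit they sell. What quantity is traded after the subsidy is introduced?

Pre-subsidy: 640 - 3P = -143 + 1.2P gives P* = 1305/7, x* = 565/7.
With the subsidy, sellers receive Ps = Pb + 50 for each unit, where Pb is the price buyers pay.
Supply in terms of Pb becomes xs = -143 + 1.2(Pb + 50) = -83 + 1.2Pb. Setting this equal to demand: 640 - 3Pb = -83 + 1.2Pb, so Pb = 1205/7.
Sellers receive Ps = 1205/7 + 50 = 1555/7; x' = 640 − 3·(1205/7) = 865/7.

x' = 865/7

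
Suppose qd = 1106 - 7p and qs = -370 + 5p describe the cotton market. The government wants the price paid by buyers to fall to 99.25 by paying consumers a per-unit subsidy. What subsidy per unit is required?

At a buyer price of 99.25, quantity demanded is 1106 − 7·99.25 = 411.25.
Sellers supply 411.25 only when they receive ps with -370 + 5·ps = 411.25, i.e. ps = 156.25.
s = ps − pb = 156.25 − 99.25 = 57.

Required subsidy s = 57 per unit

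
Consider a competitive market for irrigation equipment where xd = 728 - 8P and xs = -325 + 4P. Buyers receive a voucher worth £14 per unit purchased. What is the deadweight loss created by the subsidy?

Pre-subsidy: 728 - 8P = -325 + 4P gives P* = 87.75, x* = 26.
With the rebate, buyers effectively pay Pb = Ps − 14, where Ps is the price sellers receive.
Demand in terms of Ps becomes xd = 728 − 8(Ps − 14) = 840 - 8Ps. Setting this equal to supply: 840 - 8Ps = -325 + 4Ps, so Ps = 1165/12.
Buyers pay Pb = 1165/12 − 14 = 997/12; x' = -325 + 4·(1165/12) = 190/3.
The subsidy expands output by 190/3 − 26 = 112/3 past the efficient level; on those units the gap between marginal cost and willingness to pay runs from 0 up to 14.
DWL = ½ × 14 × 112/3 = 784/3.

Deadweight loss = 784/3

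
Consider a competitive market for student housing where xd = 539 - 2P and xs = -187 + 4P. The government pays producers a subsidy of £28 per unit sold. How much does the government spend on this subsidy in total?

Government cost = 28084/3

Pre-subsidy: 539 - 2P = -187 + 4P gives P* = 121, x* = 297.
With the subsidy, sellers receive Ps = Pb + 28 for each unit, where Pb is the price buyers pay.
Supply in terms of Pb becomes xs = -187 + 4(Pb + 28) = -75 + 4Pb. Setting this equal to demand: 539 - 2Pb = -75 + 4Pb, so Pb = 307/3.
Sellers receive Ps = 307/3 + 28 = 391/3; x' = 539 − 2·(307/3) = 1003/3.
Government outlay = subsidy × quantity = 28 × 1003/3 = 28084/3.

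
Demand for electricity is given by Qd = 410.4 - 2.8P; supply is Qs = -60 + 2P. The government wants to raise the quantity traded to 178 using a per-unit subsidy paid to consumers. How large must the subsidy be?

Required subsidy s = 36 per unit

At Q = 178, invert demand for the buyer price: Pb = (410.4 − 178)/2.8 = 83; invert supply for the seller price: Ps = (178 − (-60))/2 = 119.
The subsidy must fill the gap: s = Ps − Pb = 119 − 83 = 36.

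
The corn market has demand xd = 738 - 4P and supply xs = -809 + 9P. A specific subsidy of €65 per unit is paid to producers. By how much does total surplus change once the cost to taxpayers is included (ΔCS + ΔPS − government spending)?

Net change in total surplus = -€5850

Pre-subsidy: 738 - 4P = -809 + 9P gives P* = 119, x* = 262.
With the subsidy, sellers receive Ps = Pb + 65 for each unit, where Pb is the price buyers pay.
Supply in terms of Pb becomes xs = -809 + 9(Pb + 65) = -224 + 9Pb. Setting this equal to demand: 738 - 4Pb = -224 + 9Pb, so Pb = 74.
Sellers receive Ps = 74 + 65 = 139; x' = 738 − 4·74 = 442.
ΔCS = ½(262 + 442)(119 − 74) = 15840; ΔPS = ½(262 + 442)(139 − 119) = 7040.
Government spending = 65 × 442 = 28730.
Net change = 15840 + 7040 − 28730 = -5850. The loss equals the DWL triangle ½·65·180.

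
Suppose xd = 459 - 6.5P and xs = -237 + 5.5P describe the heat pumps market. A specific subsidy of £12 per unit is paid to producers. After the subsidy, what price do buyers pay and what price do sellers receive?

Pre-subsidy: 459 - 6.5P = -237 + 5.5P gives P* = 58, x* = 82.
With the subsidy, sellers receive Ps = Pb + 12 for each unit, where Pb is the price buyers pay.
Supply in terms of Pb becomes xs = -237 + 5.5(Pb + 12) = -171 + 5.5Pb. Setting this equal to demand: 459 - 6.5Pb = -171 + 5.5Pb, so Pb = 52.5.
Sellers receive Ps = 52.5 + 12 = 64.5; x' = 459 − 6.5·52.5 = 117.75.

Buyers pay £52.5; sellers receive £64.5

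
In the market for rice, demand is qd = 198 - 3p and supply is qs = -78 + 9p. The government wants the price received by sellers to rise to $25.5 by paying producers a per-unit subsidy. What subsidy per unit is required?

Required subsidy s = $10 per unit

At a seller price of 25.5, quantity supplied is -78 + 9·25.5 = 151.5.
Buyers absorb 151.5 only when they pay pb with 198 − 3·pb = 151.5, i.e. pb = 15.5.
s = ps − pb = 25.5 − 15.5 = 10.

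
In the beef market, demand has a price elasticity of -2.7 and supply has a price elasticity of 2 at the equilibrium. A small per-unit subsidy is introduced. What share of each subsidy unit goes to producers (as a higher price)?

For a small subsidy around the equilibrium, the benefit split depends on the relative slopes, which at a point are proportional to the elasticities.
Buyer share = εs/(εs + |εd|) = 2/(2 + 2.7) = 20/47; seller share = |εd|/(εs + |εd|) = 27/47.
So producers capture 27/47 of the subsidy.

Producer share = 27/47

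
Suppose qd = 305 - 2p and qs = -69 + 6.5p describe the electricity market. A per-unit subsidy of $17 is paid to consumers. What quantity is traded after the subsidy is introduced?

q' = 243

Pre-subsidy: 305 - 2p = -69 + 6.5p gives p* = 44, q* = 217.
With the rebate, buyers effectively pay pb = ps − 17, where ps is the price sellers receive.
Demand in terms of ps becomes qd = 305 − 2(ps − 17) = 339 - 2ps. Setting this equal to supply: 339 - 2ps = -69 + 6.5ps, so ps = 48.
Buyers pay pb = 48 − 17 = 31; q' = -69 + 6.5·48 = 243.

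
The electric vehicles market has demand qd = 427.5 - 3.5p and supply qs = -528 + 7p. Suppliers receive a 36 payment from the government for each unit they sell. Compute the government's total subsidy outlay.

Pre-subsidy: 427.5 - 3.5p = -528 + 7p gives p* = 91, q* = 109.
With the subsidy, sellers receive ps = pb + 36 for each unit, where pb is the price buyers pay.
Supply in terms of pb becomes qs = -528 + 7(pb + 36) = -276 + 7pb. Setting this equal to demand: 427.5 - 3.5pb = -276 + 7pb, so pb = 67.
Sellers receive ps = 67 + 36 = 103; q' = 427.5 − 3.5·67 = 193.
Government outlay = subsidy × quantity = 36 × 193 = 6948.

Government cost = 6948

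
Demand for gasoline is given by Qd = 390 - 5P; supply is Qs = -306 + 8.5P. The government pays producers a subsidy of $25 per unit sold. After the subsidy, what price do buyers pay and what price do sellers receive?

Buyers pay 967/27; sellers receive 1642/27

Pre-subsidy: 390 - 5P = -306 + 8.5P gives P* = 464/9, Q* = 1190/9.
With the subsidy, sellers receive Ps = Pb + 25 for each unit, where Pb is the price buyers pay.
Supply in terms of Pb becomes Qs = -306 + 8.5(Pb + 25) = -93.5 + 8.5Pb. Setting this equal to demand: 390 - 5Pb = -93.5 + 8.5Pb, so Pb = 967/27.
Sellers receive Ps = 967/27 + 25 = 1642/27; Q' = 390 − 5·(967/27) = 5695/27.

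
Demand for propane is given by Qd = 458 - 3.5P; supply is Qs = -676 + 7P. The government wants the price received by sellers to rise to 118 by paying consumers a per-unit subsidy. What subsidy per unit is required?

Required subsidy s = 30 per unit

At a seller price of 118, quantity supplied is -676 + 7·118 = 150.
Buyers absorb 150 only when they pay Pb with 458 − 3.5·Pb = 150, i.e. Pb = 88.
s = Ps − Pb = 118 − 88 = 30.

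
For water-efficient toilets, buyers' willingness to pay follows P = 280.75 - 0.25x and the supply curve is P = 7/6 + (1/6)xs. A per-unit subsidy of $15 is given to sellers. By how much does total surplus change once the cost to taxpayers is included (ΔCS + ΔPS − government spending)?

Pre-subsidy: 280.75 - 0.25x = 7/6 + (1/6)x gives x* = 671 and P* = 113.
With the subsidy, sellers receive Ps = Pb + 15 for each unit, where Pb is the price buyers pay.
On the curves, Pb = 280.75 - 0.25x and Ps = 7/6 + (1/6)x; the wedge Ps − Pb = 15 gives 7/6 + (1/6)x − (280.75 - 0.25x) = 15, so x' = 707.
Then Pb = 280.75 − 0.25·707 = 104 and Ps = 7/6 + (1/6)·707 = 119.
ΔCS = ½(671 + 707)(113 − 104) = 6201; ΔPS = ½(671 + 707)(119 − 113) = 4134.
Government spending = 15 × 707 = 10605.
Net change = 6201 + 4134 − 10605 = -270. The loss equals the DWL triangle ½·15·36.

Net change in total surplus = -$270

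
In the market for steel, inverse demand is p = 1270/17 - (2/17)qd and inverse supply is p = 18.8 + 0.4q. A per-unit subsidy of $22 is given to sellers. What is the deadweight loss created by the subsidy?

Deadweight loss = $467.5

Pre-subsidy: 1270/17 - (2/17)q = 18.8 + 0.4q gives q* = 108 and p* = 62.
With the subsidy, sellers receive ps = pb + 22 for each unit, where pb is the price buyers pay.
On the curves, pb = 1270/17 - (2/17)q and ps = 18.8 + 0.4q; the wedge ps − pb = 22 gives 18.8 + 0.4q − (1270/17 - (2/17)q) = 22, so q' = 150.5.
Then pb = 1270/17 − (2/17)·150.5 = 57 and ps = 18.8 + 0.4·150.5 = 79.
The subsidy expands output by 150.5 − 108 = 42.5 past the efficient level; on those units the gap between marginal cost and willingness to pay runs from 0 up to 22.
DWL = ½ × 22 × 42.5 = 467.5.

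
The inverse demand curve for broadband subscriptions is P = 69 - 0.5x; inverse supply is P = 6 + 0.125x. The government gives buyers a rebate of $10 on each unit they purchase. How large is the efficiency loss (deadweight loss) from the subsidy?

Pre-subsidy: 69 - 0.5x = 6 + 0.125x gives x* = 100.8 and P* = 18.6.
With the rebate, buyers effectively pay Pb = Ps − 10, where Ps is the price sellers receive.
On the curves, Pb = 69 - 0.5x and Ps = 6 + 0.125x; the wedge Ps − Pb = 10 gives 6 + 0.125x − (69 - 0.5x) = 10, so x' = 116.8.
Then Pb = 69 − 0.5·116.8 = 10.6 and Ps = 6 + 0.125·116.8 = 20.6.
The subsidy expands output by 116.8 − 100.8 = 16 past the efficient level; on those units the gap between marginal cost and willingness to pay runs from 0 up to 10.
DWL = ½ × 10 × 16 = 80.

Deadweight loss = $80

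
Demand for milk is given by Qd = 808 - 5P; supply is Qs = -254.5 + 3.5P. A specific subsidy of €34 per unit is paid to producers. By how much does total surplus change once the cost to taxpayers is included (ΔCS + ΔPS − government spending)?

Pre-subsidy: 808 - 5P = -254.5 + 3.5P gives P* = 125, Q* = 183.
With the subsidy, sellers receive Ps = Pb + 34 for each unit, where Pb is the price buyers pay.
Supply in terms of Pb becomes Qs = -254.5 + 3.5(Pb + 34) = -135.5 + 3.5Pb. Setting this equal to demand: 808 - 5Pb = -135.5 + 3.5Pb, so Pb = 111.
Sellers receive Ps = 111 + 34 = 145; Q' = 808 − 5·111 = 253.
ΔCS = ½(183 + 253)(125 − 111) = 3052; ΔPS = ½(183 + 253)(145 − 125) = 4360.
Government spending = 34 × 253 = 8602.
Net change = 3052 + 4360 − 8602 = -1190. The loss equals the DWL triangle ½·34·70.

Net change in total surplus = -€1190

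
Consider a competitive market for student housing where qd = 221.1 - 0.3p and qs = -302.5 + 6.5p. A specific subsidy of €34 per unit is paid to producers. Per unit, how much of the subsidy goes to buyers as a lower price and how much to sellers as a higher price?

Buyers gain €32.5 per unit; sellers gain €1.5 per unit

Pre-subsidy: 221.1 - 0.3p = -302.5 + 6.5p gives p* = 77, q* = 198.
With the subsidy, sellers receive ps = pb + 34 for each unit, where pb is the price buyers pay.
Supply in terms of pb becomes qs = -302.5 + 6.5(pb + 34) = -81.5 + 6.5pb. Setting this equal to demand: 221.1 - 0.3pb = -81.5 + 6.5pb, so pb = 44.5.
Sellers receive ps = 44.5 + 34 = 78.5; q' = 221.1 − 0.3·44.5 = 207.75.
Buyers' price falls by p* − pb = 77 − 44.5 = 32.5; sellers' price rises by ps − p* = 78.5 − 77 = 1.5.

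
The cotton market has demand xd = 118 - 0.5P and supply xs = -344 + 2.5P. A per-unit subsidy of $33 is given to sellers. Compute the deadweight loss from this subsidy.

Deadweight loss = $226.875

Pre-subsidy: 118 - 0.5P = -344 + 2.5P gives P* = 154, x* = 41.
With the subsidy, sellers receive Ps = Pb + 33 for each unit, where Pb is the price buyers pay.
Supply in terms of Pb becomes xs = -344 + 2.5(Pb + 33) = -261.5 + 2.5Pb. Setting this equal to demand: 118 - 0.5Pb = -261.5 + 2.5Pb, so Pb = 126.5.
Sellers receive Ps = 126.5 + 33 = 159.5; x' = 118 − 0.5·126.5 = 54.75.
The subsidy expands output by 54.75 − 41 = 13.75 past the efficient level; on those units the gap between marginal cost and willingness to pay runs from 0 up to 33.
DWL = ½ × 33 × 13.75 = 226.875.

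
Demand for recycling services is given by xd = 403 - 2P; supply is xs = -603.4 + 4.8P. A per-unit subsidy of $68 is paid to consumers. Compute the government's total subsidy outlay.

Government cost = $13804

Pre-subsidy: 403 - 2P = -603.4 + 4.8P gives P* = 148, x* = 107.
With the rebate, buyers effectively pay Pb = Ps − 68, where Ps is the price sellers receive.
Demand in terms of Ps becomes xd = 403 − 2(Ps − 68) = 539 - 2Ps. Setting this equal to supply: 539 - 2Ps = -603.4 + 4.8Ps, so Ps = 168.
Buyers pay Pb = 168 − 68 = 100; x' = -603.4 + 4.8·168 = 203.
Government outlay = subsidy × quantity = 68 × 203 = 13804.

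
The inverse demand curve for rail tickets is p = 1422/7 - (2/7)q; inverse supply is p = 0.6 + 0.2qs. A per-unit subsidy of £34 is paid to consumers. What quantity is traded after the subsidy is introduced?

q' = 487

Pre-subsidy: 1422/7 - (2/7)q = 0.6 + 0.2q gives q* = 417 and p* = 84.
With the rebate, buyers effectively pay pb = ps − 34, where ps is the price sellers receive.
On the curves, pb = 1422/7 - (2/7)q and ps = 0.6 + 0.2q; the wedge ps − pb = 34 gives 0.6 + 0.2q − (1422/7 - (2/7)q) = 34, so q' = 487.
Then pb = 1422/7 − (2/7)·487 = 64 and ps = 0.6 + 0.2·487 = 98.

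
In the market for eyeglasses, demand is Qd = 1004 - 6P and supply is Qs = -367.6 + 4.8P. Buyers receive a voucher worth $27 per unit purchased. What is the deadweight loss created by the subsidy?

Pre-subsidy: 1004 - 6P = -367.6 + 4.8P gives P* = 127, Q* = 242.
With the rebate, buyers effectively pay Pb = Ps − 27, where Ps is the price sellers receive.
Demand in terms of Ps becomes Qd = 1004 − 6(Ps − 27) = 1166 - 6Ps. Setting this equal to supply: 1166 - 6Ps = -367.6 + 4.8Ps, so Ps = 142.
Buyers pay Pb = 142 − 27 = 115; Q' = -367.6 + 4.8·142 = 314.
The subsidy expands output by 314 − 242 = 72 past the efficient level; on those units the gap between marginal cost and willingness to pay runs from 0 up to 27.
DWL = ½ × 27 × 72 = 972.

Deadweight loss = $972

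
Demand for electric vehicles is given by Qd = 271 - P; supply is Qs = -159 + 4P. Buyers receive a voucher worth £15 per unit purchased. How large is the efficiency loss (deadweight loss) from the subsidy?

Pre-subsidy: 271 - P = -159 + 4P gives P* = 86, Q* = 185.
With the rebate, buyers effectively pay Pb = Ps − 15, where Ps is the price sellers receive.
Demand in terms of Ps becomes Qd = 271 − 1(Ps − 15) = 286 - Ps. Setting this equal to supply: 286 - Ps = -159 + 4Ps, so Ps = 89.
Buyers pay Pb = 89 − 15 = 74; Q' = -159 + 4·89 = 197.
The subsidy expands output by 197 − 185 = 12 past the efficient level; on those units the gap between marginal cost and willingness to pay runs from 0 up to 15.
DWL = ½ × 15 × 12 = 90.

Deadweight loss = £90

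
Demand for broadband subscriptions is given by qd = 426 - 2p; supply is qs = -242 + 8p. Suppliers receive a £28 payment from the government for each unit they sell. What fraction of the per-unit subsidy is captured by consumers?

Pre-subsidy: 426 - 2p = -242 + 8p gives p* = 66.8, q* = 292.4.
With the subsidy, sellers receive ps = pb + 28 for each unit, where pb is the price buyers pay.
Supply in terms of pb becomes qs = -242 + 8(pb + 28) = -18 + 8pb. Setting this equal to demand: 426 - 2pb = -18 + 8pb, so pb = 44.4.
Sellers receive ps = 44.4 + 28 = 72.4; q' = 426 − 2·44.4 = 337.2.
Buyers' price falls by p* − pb = 66.8 − 44.4 = 22.4; sellers' price rises by ps − p* = 72.4 − 66.8 = 5.6.
So consumers capture 22.4/28 = 0.8 of each unit of subsidy.

Consumer share = 0.8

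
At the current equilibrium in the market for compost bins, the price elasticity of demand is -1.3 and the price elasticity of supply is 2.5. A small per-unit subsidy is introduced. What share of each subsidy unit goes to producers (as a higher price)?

Producer share = 13/38

For a small subsidy around the equilibrium, the benefit split depends on the relative slopes, which at a point are proportional to the elasticities.
Buyer share = εs/(εs + |εd|) = 2.5/(2.5 + 1.3) = 25/38; seller share = |εd|/(εs + |εd|) = 13/38.
So producers capture 13/38 of the subsidy.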